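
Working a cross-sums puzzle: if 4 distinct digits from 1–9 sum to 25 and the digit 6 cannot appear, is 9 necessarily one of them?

Yes

Every partition of 25 into 4 distinct digits under that restriction includes 9: {1,7,8,9}, {3,5,8,9}, {4,5,7,9}.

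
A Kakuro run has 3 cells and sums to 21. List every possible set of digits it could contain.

{4,8,9}; {5,7,9}; {6,7,8}

3 distinct digits from 1–9 sum between 6 and 24.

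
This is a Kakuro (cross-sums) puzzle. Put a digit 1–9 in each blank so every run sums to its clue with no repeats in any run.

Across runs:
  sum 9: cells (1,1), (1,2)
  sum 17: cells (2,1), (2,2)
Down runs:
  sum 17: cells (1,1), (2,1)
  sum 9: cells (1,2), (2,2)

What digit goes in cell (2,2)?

8

17 in 2 cells must be {8,9}.
The 9 across and the 17 down share only 8, so (1,1) = 8.
(1,2) = 9 − 8 = 1 completes the 9 across.
(2,1) = 17 − 8 = 9 completes the 17 down.
(2,2) = 17 − 9 = 8 completes the 17 across.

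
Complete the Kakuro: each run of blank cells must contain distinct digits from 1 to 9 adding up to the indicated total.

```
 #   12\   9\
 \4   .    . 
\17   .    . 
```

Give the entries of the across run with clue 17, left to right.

9 8

4 in 2 cells must be {1,3}; 17 in 2 cells must be {8,9}.
The 4 across and the 12 down share only 3, so R1C1 = 3.
R1C2 = 4 − 3 = 1 completes the 4 across.
R2C1 = 12 − 3 = 9 completes the 12 down.
R2C2 = 17 − 9 = 8 completes the 17 across.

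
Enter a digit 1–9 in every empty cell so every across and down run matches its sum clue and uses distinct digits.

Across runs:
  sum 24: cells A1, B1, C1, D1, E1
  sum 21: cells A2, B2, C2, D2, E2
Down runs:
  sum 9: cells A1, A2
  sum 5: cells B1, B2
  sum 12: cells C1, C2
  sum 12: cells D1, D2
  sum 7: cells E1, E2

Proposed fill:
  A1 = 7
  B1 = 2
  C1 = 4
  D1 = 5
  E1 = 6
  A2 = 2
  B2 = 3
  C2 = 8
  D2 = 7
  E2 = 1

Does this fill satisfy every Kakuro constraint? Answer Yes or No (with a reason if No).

Across: 7+2+4+5+6=24; 2+3+8+7+1=21. Down: 7+2=9; 2+3=5; 4+8=12; 5+7=12; 6+1=7. No digit repeats within any run.

Yes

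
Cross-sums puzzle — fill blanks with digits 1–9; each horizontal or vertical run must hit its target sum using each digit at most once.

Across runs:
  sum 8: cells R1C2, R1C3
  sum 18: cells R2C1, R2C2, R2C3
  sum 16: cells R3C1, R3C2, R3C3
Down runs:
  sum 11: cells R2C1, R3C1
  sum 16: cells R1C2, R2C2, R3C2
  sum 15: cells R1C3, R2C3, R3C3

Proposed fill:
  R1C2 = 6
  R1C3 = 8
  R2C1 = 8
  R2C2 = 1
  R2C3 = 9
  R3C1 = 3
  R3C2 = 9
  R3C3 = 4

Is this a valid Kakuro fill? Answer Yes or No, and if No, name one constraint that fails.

No — the down run R1C3–R3C3 sums to 21, not 15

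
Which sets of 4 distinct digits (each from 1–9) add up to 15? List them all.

{1,2,3,9}; {1,2,4,8}; {1,2,5,7}; {1,3,4,7}; {1,3,5,6}; {2,3,4,6}

4 distinct digits from 1–9 sum between 10 and 30.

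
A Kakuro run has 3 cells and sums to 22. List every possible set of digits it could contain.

{5,8,9}; {6,7,9}

3 distinct digits from 1–9 sum between 6 and 24.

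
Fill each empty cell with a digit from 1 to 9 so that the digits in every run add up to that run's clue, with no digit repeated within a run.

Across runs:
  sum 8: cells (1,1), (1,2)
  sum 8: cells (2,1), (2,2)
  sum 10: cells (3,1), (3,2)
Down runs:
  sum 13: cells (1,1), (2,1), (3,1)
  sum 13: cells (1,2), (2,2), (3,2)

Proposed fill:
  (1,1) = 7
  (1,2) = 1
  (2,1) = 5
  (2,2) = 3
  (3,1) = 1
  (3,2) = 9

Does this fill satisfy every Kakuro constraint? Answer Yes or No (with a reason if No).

Across: 7+1=8; 5+3=8; 1+9=10. Down: 7+5+1=13; 1+3+9=13. No digit repeats within any run.

Yes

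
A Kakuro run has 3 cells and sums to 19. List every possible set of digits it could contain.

3 distinct digits from 1–9 sum between 6 and 24.

{2,8,9}; {3,7,9}; {4,6,9}; {4,7,8}; {5,6,8}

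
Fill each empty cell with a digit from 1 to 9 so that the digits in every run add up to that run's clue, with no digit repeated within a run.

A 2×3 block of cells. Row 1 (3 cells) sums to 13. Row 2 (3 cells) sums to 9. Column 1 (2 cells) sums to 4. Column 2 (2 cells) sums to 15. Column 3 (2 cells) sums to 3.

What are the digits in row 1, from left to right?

3, 9, 1

4 in 2 cells must be {1,3}; 3 in 2 cells must be {1,2}.
The 9 across and the 15 down share only 6, so (2,2) = 6.
(1,2) = 15 − 6 = 9 completes the 15 down.
Given what's placed, (1,3) must be 1 to fit the 13 across and 3 down.
(2,1) = 1: the only remaining digit allowed by both the 9 across and the 4 down.
(2,3) = 9 − 7 = 2 completes the 9 across.
(1,1) = 13 − 10 = 3 completes the 13 across.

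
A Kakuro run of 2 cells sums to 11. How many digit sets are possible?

4

2 distinct digits from 1–9 sum between 3 and 17.
Enumerating: {2,9}, {3,8}, {4,7}, {5,6}.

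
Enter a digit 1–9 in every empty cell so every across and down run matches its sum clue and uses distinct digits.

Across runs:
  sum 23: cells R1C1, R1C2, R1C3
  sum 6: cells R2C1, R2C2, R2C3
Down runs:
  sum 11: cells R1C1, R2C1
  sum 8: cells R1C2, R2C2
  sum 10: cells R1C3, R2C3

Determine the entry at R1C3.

23 in 3 cells must be {6,8,9}; 6 in 3 cells must be {1,2,3}.
The 23 across and the 8 down share only 6, so R1C2 = 6.
R2C2 = 8 − 6 = 2 completes the 8 down.
Given what's placed, R2C1 must be 3 to fit the 6 across and 11 down.
R2C3 = 6 − 5 = 1 completes the 6 across.
R1C1 = 11 − 3 = 8 completes the 11 down.
R1C3 = 23 − 14 = 9 completes the 23 across.

9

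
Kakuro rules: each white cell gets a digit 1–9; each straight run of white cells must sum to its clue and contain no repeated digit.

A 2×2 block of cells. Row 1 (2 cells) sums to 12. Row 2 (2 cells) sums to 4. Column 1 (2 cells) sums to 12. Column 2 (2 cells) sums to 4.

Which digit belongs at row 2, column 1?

3

4 in 2 cells must be {1,3}.
The 12 across and the 4 down share only 3, so (1,2) = 3.
The 4 across and the 12 down share only 3, so (2,1) = 3.
(2,2) = 4 − 3 = 1 completes the 4 across.
(1,1) = 12 − 3 = 9 completes the 12 across.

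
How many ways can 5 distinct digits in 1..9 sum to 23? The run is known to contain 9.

5 distinct digits from 1–9 sum between 15 and 35.
Keeping only sets containing 9.
Enumerating: {1,2,3,8,9}, {1,2,4,7,9}, {1,2,5,6,9}, {1,3,4,6,9}, {2,3,4,5,9}.

5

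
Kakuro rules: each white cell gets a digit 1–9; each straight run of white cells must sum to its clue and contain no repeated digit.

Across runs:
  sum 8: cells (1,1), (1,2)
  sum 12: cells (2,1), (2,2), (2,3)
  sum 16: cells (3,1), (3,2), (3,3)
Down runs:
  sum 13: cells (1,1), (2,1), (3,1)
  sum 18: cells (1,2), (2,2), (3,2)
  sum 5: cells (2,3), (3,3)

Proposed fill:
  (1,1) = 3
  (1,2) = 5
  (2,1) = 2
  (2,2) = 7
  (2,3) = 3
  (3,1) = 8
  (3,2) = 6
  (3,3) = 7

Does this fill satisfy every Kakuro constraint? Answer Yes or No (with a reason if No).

No — the down run (2,3)–(3,3) sums to 10, not 5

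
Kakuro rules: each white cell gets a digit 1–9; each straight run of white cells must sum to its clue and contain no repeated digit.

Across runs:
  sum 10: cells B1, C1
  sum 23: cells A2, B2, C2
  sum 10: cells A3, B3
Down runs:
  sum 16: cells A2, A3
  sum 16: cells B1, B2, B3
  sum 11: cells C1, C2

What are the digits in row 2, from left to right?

9 6 8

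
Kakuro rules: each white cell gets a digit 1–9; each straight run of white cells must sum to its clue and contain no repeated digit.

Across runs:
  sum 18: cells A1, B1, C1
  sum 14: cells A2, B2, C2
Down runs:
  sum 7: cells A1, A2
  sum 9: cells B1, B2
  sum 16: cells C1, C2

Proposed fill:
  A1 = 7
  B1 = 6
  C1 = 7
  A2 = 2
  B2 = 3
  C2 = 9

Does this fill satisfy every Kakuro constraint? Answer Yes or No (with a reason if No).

No — the across run A1–C1 sums to 20, not 18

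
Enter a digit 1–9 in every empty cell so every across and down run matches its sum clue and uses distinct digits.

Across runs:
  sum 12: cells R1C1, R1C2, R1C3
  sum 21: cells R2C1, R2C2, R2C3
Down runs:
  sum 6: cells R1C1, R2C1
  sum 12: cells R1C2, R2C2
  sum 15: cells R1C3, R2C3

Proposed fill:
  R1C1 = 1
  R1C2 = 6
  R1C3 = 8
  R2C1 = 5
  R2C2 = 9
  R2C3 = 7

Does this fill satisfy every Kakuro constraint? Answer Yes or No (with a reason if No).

No — the across run R1C1–R1C3 sums to 15, not 12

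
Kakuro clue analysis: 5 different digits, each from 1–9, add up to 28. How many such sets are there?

5 distinct digits from 1–9 sum between 15 and 35.

9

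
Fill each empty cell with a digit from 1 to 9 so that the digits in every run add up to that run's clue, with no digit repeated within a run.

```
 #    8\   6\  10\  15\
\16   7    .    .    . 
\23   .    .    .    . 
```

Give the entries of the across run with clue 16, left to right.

7 1 2 6

Given what's placed, R1C4 must be 6 to fit the 16 across and 15 down.
R2C1 = 8 − 7 = 1 completes the 8 down.
Given what's placed, R2C2 must be 5 to fit the 23 across and 6 down.
R2C4 = 15 − 6 = 9 completes the 15 down.
R1C2 = 6 − 5 = 1 completes the 6 down.
R1C3 = 16 − 14 = 2 completes the 16 across.
R2C3 = 23 − 15 = 8 completes the 23 across.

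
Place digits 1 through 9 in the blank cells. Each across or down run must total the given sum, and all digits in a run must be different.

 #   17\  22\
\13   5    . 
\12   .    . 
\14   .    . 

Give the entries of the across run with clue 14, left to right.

9, 5

R1C2 = 13 − 5 = 8 completes the 13 across.
Nothing is forced directly, so branch on R2C2, whose candidates are 5 or 9. If R2C2 = 5: then R2C1 would have to be in {7} for the 12 across but in {3,4,8,9} for the 17 down — contradiction. So R2C2 = 9.
R2C1 = 12 − 9 = 3 completes the 12 across.
R3C1 = 17 − 8 = 9 completes the 17 down.
R3C2 = 14 − 9 = 5 completes the 14 across.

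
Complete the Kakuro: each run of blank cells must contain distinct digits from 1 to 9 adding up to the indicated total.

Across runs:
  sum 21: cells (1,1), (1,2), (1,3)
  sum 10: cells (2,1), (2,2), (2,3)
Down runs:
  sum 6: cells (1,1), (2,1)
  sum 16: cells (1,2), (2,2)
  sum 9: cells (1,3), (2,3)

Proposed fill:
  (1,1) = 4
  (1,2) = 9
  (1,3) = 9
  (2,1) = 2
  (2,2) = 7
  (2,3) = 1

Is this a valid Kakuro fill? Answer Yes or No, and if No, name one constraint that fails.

No — the down run (1,3)–(2,3) sums to 10, not 9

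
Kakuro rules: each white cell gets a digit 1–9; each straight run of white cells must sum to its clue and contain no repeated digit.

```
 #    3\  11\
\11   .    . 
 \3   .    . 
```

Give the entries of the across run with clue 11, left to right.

2 9

3 in 2 cells must be {1,2}.
The 11 across and the 3 down share only 2, so R1C1 = 2.
R1C2 = 11 − 2 = 9 completes the 11 across.
R2C1 = 3 − 2 = 1 completes the 3 down.
R2C2 = 3 − 1 = 2 completes the 3 across.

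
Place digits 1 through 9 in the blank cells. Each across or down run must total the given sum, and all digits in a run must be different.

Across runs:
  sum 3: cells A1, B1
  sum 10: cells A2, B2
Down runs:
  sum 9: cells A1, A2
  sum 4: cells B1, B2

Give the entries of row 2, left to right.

7, 3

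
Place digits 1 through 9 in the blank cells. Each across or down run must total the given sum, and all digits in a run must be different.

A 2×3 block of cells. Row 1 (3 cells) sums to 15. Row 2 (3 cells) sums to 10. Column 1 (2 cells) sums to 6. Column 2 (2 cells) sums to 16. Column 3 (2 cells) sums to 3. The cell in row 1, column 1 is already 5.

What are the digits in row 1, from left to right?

16 in 2 cells must be {7,9}; 3 in 2 cells must be {1,2}.
(2,1) = 6 − 5 = 1 completes the 6 down.
Given what's placed, (2,2) must be 7 to fit the 10 across and 16 down.
(2,3) = 10 − 8 = 2 completes the 10 across.
(1,2) = 16 − 7 = 9 completes the 16 down.
(1,3) = 15 − 14 = 1 completes the 15 across.

5 9 1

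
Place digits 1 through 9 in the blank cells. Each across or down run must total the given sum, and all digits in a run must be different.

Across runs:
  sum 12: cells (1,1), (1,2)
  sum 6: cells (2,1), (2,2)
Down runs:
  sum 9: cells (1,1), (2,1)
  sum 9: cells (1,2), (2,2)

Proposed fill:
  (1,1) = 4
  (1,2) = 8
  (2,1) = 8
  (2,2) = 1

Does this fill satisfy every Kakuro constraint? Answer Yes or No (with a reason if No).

No — the down run (1,1)–(2,1) sums to 12, not 9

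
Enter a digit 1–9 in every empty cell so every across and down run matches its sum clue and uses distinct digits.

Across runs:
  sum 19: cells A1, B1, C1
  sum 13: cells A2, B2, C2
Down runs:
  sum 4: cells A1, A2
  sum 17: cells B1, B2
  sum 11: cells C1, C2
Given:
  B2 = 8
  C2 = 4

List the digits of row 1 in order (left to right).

3 9 7

4 in 2 cells must be {1,3}; 17 in 2 cells must be {8,9}.
Intersecting the 19 across with the 4 down forces A1 = 3.
B1 = 17 − 8 = 9 completes the 17 down.
C1 = 19 − 12 = 7 completes the 19 across.
A2 = 13 − 12 = 1 completes the 13 across.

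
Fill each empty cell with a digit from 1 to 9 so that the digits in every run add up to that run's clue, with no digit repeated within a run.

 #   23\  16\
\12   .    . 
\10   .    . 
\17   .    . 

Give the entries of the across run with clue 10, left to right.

6, 4

17 in 2 cells must be {8,9}; 23 in 3 cells must be {6,8,9}.
Nothing is forced directly, so branch on R1C1, whose candidates are 8 or 9. If R1C1 = 8: that forces R1C2 = 4, R3C1 = 9, after which R3C2 would have to be in {8} for the 17 across but in {3,5,7,9} for the 16 down — contradiction. So R1C1 = 9.
R1C2 = 12 − 9 = 3 completes the 12 across.
Given what's placed, R3C1 must be 8 to fit the 17 across and 23 down.
R3C2 = 17 − 8 = 9 completes the 17 across.
R2C1 = 23 − 17 = 6 completes the 23 down.
R2C2 = 10 − 6 = 4 completes the 10 across.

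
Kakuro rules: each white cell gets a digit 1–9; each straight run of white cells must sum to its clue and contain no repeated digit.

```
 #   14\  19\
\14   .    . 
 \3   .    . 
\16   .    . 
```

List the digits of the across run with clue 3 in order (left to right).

1, 2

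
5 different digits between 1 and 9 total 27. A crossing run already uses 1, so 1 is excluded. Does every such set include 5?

No

Counterexample: {2,3,6,7,9} sums to 27 under that restriction without using 5.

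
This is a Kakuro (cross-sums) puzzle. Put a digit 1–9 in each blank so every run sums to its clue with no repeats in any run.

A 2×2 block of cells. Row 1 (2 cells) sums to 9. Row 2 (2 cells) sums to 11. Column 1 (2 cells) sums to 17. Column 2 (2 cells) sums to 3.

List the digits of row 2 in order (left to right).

9, 2

17 in 2 cells must be {8,9}; 3 in 2 cells must be {1,2}.
The 9 across and the 17 down share only 8, so (1,1) = 8.
(1,2) = 9 − 8 = 1 completes the 9 across.
(2,1) = 17 − 8 = 9 completes the 17 down.
(2,2) = 11 − 9 = 2 completes the 11 across.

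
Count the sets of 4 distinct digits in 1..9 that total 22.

4 distinct digits from 1–9 sum between 10 and 30.

11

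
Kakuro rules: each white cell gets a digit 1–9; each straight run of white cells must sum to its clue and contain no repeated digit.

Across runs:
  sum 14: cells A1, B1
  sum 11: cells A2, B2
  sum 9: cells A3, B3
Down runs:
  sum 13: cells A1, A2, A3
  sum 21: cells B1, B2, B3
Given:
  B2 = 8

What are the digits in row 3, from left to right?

2, 7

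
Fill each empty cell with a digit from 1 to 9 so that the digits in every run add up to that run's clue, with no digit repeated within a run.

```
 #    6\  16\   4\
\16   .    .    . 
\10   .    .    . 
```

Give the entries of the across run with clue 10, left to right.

2 7 1

16 in 2 cells must be {7,9}; 4 in 2 cells must be {1,3}.
The 10 across and the 16 down share only 7, so R2C2 = 7.
Given what's placed, R2C3 must be 1 to fit the 10 across and 4 down.
R1C2 = 16 − 7 = 9 completes the 16 down.
R1C3 = 4 − 1 = 3 completes the 4 down.
R2C1 = 10 − 8 = 2 completes the 10 across.
R1C1 = 16 − 12 = 4 completes the 16 across.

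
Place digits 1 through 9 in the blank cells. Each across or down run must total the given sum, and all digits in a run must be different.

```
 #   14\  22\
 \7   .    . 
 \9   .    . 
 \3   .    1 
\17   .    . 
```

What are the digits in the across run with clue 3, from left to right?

3 in 2 cells must be {1,2}; 17 in 2 cells must be {8,9}.
R3C1 = 3 − 1 = 2 completes the 3 across.
R4C1 = 8: the only remaining digit allowed by both the 17 across and the 14 down.
R4C2 = 17 − 8 = 9 completes the 17 across.
No cell is forced outright now. R1C1 can only be 1 or 3 (the digits allowed by both its 7 across and its 14 down). If R1C1 = 1: then R1C2 would have to be in {6} for the 7 across but in {4,5,7,8} for the 22 down — contradiction. So R1C1 = 3.
R1C2 = 7 − 3 = 4 completes the 7 across.
R2C1 = 14 − 13 = 1 completes the 14 down.
R2C2 = 9 − 1 = 8 completes the 9 across.

2 1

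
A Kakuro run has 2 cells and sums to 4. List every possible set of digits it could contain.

2 distinct digits from 1–9 sum between 3 and 17.
Only one set works: {1,3}.

{1,3}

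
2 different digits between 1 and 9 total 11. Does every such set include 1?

No

Counterexample: {2,9} sums to 11 without using 1.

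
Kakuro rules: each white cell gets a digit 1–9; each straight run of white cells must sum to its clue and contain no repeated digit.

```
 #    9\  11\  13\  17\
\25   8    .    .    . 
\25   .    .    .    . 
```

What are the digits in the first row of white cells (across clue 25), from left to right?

8, 2, 6, 9

17 in 2 cells must be {8,9}.
Given what's placed, R1C4 must be 9 to fit the 25 across and 17 down.
R2C1 = 9 − 8 = 1 completes the 9 down.
R2C4 = 17 − 9 = 8 completes the 17 down.
Nothing is forced directly, so branch on R2C2, whose candidates are 7 or 9. If R2C2 = 7: then R1C2 would have to be in {1,2,3,5,6,7} for the 25 across but in {4} for the 11 down — contradiction. So R2C2 = 9.
R1C2 = 11 − 9 = 2 completes the 11 down.
R1C3 = 25 − 19 = 6 completes the 25 across.
R2C3 = 25 − 18 = 7 completes the 25 across.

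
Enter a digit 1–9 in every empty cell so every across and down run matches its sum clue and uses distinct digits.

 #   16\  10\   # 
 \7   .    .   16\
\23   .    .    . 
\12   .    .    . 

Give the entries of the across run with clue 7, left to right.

6 1

23 in 3 cells must be {6,8,9}; 16 in 2 cells must be {7,9}.
Only 6 fits R2C2 under both its across sum 23 and down sum 10.
Given what's placed, R2C3 must be 9 to fit the 23 across and 16 down.
R3C3 = 16 − 9 = 7 completes the 16 down.
R2C1 = 23 − 15 = 8 completes the 23 across.
No cell is forced outright now. R1C2 can only be 1 or 3 (the digits allowed by both its 7 across and its 10 down). If R1C2 = 3: then R1C1 would have to be in {4} for the 7 across but in {1,2,3,5,6,7} for the 16 down — contradiction. So R1C2 = 1.
R1C1 = 7 − 1 = 6 completes the 7 across.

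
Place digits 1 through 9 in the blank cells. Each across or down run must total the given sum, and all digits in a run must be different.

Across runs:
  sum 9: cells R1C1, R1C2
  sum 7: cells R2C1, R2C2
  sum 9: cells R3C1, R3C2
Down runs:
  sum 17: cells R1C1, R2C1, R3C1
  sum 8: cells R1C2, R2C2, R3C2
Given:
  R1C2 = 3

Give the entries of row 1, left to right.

6, 3

R1C1 = 9 − 3 = 6 completes the 9 across.
No cell is forced outright now. R2C2 can only be 1 or 4 (the digits allowed by both its 7 across and its 8 down). If R2C2 = 1: then R2C1 would have to be in {6} for the 7 across but in {2,3,4,7,8,9} for the 17 down — contradiction. So R2C2 = 4.
R2C1 = 7 − 4 = 3 completes the 7 across.
R3C1 = 17 − 9 = 8 completes the 17 down.
R3C2 = 9 − 8 = 1 completes the 9 across.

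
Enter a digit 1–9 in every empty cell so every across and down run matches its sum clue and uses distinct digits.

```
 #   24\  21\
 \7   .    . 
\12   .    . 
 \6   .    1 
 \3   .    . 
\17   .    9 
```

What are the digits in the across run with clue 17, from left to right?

8, 9

3 in 2 cells must be {1,2}; 17 in 2 cells must be {8,9}.
R3C1 = 6 − 1 = 5 completes the 6 across.
R4C2 = 2: the only remaining digit allowed by both the 3 across and the 21 down.
R5C1 = 17 − 9 = 8 completes the 17 across.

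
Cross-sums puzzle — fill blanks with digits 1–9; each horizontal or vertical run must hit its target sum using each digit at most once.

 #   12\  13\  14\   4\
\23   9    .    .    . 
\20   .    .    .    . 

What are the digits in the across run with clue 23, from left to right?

9, 6, 5, 3

4 in 2 cells must be {1,3}.
R2C1 = 12 − 9 = 3 completes the 12 down.
Given what's placed, R2C4 must be 1 to fit the 20 across and 4 down.
R1C4 = 4 − 1 = 3 completes the 4 down.
Given what's placed, R2C3 must be 9 to fit the 20 across and 14 down.
R1C3 = 14 − 9 = 5 completes the 14 down.
R2C2 = 20 − 13 = 7 completes the 20 across.
R1C2 = 23 − 17 = 6 completes the 23 across.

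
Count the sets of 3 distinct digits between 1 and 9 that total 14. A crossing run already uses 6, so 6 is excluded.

3 distinct digits from 1–9 sum between 6 and 24.
Dropping sets that contain 6.
Enumerating: {1,4,9}, {1,5,8}, {2,3,9}, {2,4,8}, {2,5,7}, {3,4,7}.

6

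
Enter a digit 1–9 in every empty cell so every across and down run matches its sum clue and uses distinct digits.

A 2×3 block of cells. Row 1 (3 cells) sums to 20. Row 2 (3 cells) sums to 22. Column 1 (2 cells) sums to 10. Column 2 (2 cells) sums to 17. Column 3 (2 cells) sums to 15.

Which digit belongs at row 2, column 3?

17 in 2 cells must be {8,9}.
Nothing is forced directly, so branch on (2,2), whose candidates are 8 or 9. If (2,2) = 8: that forces (1,2) = 9, (2,1) = 9, after which (2,3) would have to be in {5} for the 22 across but in {6,7,8,9} for the 15 down — contradiction. So (2,2) = 9.
(1,2) = 17 − 9 = 8 completes the 17 down.
Nothing is forced directly, so branch on (1,3), whose candidates are 7 or 9. If (1,3) = 7: then (1,1) would have to be in {5} for the 20 across but in {1,2,3,4,6,7,8,9} for the 10 down — contradiction. So (1,3) = 9.
(1,1) = 20 − 17 = 3 completes the 20 across.
(2,1) = 10 − 3 = 7 completes the 10 down.
(2,3) = 22 − 16 = 6 completes the 22 across.

6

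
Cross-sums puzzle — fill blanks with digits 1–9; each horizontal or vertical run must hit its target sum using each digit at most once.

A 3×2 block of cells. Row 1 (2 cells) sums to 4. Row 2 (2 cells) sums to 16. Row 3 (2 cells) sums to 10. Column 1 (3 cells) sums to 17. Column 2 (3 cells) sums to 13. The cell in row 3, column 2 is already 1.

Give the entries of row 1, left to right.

1 3

4 in 2 cells must be {1,3}; 16 in 2 cells must be {7,9}.
(1,2) = 3: the only remaining digit allowed by both the 4 across and the 13 down.
(2,2) = 13 − 4 = 9 completes the 13 down.
(3,1) = 10 − 1 = 9 completes the 10 across.
(1,1) = 4 − 3 = 1 completes the 4 across.
(2,1) = 16 − 9 = 7 completes the 16 across.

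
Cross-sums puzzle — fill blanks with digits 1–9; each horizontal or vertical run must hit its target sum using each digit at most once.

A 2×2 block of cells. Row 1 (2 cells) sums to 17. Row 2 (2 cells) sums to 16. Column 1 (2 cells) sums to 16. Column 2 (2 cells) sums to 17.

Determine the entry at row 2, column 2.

9

17 in 2 cells must be {8,9}; 16 in 2 cells must be {7,9}.
The 17 across and the 16 down share only 9, so (1,1) = 9.
(1,2) = 17 − 9 = 8 completes the 17 across.
(2,1) = 16 − 9 = 7 completes the 16 down.
(2,2) = 16 − 7 = 9 completes the 16 across.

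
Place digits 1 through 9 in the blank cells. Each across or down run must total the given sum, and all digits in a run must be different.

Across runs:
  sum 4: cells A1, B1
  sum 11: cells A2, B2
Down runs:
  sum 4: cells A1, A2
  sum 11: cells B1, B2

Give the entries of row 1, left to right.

1 3

4 in 2 cells must be {1,3}.
The 4 across and the 11 down share only 3, so B1 = 3.
The 11 across and the 4 down share only 3, so A2 = 3.
B2 = 11 − 3 = 8 completes the 11 across.
A1 = 4 − 3 = 1 completes the 4 across.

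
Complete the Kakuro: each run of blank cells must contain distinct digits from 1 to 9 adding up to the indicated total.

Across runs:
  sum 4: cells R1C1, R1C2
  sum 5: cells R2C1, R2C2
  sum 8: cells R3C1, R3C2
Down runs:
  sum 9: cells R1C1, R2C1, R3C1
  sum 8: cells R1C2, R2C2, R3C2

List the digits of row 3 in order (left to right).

5 3

4 in 2 cells must be {1,3}.
Nothing is forced directly, so branch on R1C1, whose candidates are 1 or 3. If R1C1 = 1: that forces R1C2 = 3, R3C2 = 1, R2C2 = 4, after which R3C1 would have to be in {7} for the 8 across but in {2,3,5,6} for the 9 down — contradiction. So R1C1 = 3.
R1C2 = 4 − 3 = 1 completes the 4 across.
Nothing is forced directly, so branch on R2C1, whose candidates are 1 or 2 or 4. If R2C1 = 2: that forces R2C2 = 3, after which R3C1 would have to be in {1,2,3,5,6,7} for the 8 across but in {4} for the 9 down — contradiction. If R2C1 = 4: then R2C2 would have to be in {1} for the 5 across but in {2,3,4,5} for the 8 down — contradiction. So R2C1 = 1.
R2C2 = 5 − 1 = 4 completes the 5 across.
R3C1 = 9 − 4 = 5 completes the 9 down.
R3C2 = 8 − 5 = 3 completes the 8 across.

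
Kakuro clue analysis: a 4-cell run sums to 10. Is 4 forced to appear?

Yes

The only way to make 10 from 4 distinct digits is {1,2,3,4}, which contains 4.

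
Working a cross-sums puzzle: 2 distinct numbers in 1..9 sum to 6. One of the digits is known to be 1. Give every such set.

2 distinct digits from 1–9 sum between 3 and 17.
Keeping only sets containing 1.
Only one set works: {1,5}.

{1,5}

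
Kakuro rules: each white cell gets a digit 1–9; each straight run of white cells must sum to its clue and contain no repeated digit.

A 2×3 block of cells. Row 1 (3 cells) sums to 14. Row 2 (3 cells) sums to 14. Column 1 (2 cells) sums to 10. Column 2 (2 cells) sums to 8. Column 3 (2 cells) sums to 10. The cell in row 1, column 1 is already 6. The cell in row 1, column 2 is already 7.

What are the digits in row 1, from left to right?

6, 7, 1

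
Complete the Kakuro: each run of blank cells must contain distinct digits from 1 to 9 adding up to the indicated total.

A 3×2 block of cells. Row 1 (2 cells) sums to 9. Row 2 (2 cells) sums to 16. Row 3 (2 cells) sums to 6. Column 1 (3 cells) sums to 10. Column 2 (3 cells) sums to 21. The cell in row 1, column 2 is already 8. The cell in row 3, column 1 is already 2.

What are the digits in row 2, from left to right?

16 in 2 cells must be {7,9}.
(1,1) = 9 − 8 = 1 completes the 9 across.
(2,1) = 10 − 3 = 7 completes the 10 down.
(2,2) = 16 − 7 = 9 completes the 16 across.
(3,2) = 6 − 2 = 4 completes the 6 across.

7 9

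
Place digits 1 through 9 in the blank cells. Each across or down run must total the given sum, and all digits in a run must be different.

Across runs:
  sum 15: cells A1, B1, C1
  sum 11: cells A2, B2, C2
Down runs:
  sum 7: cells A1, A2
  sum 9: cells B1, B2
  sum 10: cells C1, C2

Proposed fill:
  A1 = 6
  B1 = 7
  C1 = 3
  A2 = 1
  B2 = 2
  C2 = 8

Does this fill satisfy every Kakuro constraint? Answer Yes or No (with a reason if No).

No — the down run C1–C2 sums to 11, not 10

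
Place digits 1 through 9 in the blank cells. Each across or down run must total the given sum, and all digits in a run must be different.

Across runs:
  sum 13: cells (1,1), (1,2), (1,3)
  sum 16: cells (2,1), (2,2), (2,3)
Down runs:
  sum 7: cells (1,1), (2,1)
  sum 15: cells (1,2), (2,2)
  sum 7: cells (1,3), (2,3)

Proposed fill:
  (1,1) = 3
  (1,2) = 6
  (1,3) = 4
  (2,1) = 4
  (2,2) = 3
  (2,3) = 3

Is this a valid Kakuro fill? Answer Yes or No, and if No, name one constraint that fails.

No — the across run (2,1)–(2,3) sums to 10, not 16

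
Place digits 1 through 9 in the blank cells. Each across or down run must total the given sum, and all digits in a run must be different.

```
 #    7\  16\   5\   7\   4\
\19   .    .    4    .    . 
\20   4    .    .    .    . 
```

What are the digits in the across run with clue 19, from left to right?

16 in 2 cells must be {7,9}; 4 in 2 cells must be {1,3}.
R1C1 = 7 − 4 = 3 completes the 7 down.
Given what's placed, R1C2 must be 9 to fit the 19 across and 16 down.
R1C5 = 1: the only remaining digit allowed by both the 19 across and the 4 down.
R2C2 = 16 − 9 = 7 completes the 16 down.
R2C3 = 5 − 4 = 1 completes the 5 down.
R2C5 = 4 − 1 = 3 completes the 4 down.
R1C4 = 19 − 17 = 2 completes the 19 across.

3 9 4 2 1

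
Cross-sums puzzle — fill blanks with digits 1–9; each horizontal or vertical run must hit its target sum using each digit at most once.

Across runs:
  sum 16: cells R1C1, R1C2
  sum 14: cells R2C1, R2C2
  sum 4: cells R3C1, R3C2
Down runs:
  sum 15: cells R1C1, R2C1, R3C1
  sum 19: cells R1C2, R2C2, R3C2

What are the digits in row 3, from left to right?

16 in 2 cells must be {7,9}; 4 in 2 cells must be {1,3}.
The 4 across and the 19 down share only 3, so R3C2 = 3.
Given what's placed, R2C2 must be 9 to fit the 14 across and 19 down.
R3C1 = 4 − 3 = 1 completes the 4 across.
R1C1 = 9: the only remaining digit allowed by both the 16 across and the 15 down.
R1C2 = 16 − 9 = 7 completes the 16 across.
R2C1 = 14 − 9 = 5 completes the 14 across.

1 3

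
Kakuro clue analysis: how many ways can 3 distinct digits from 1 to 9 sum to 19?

3 distinct digits from 1–9 sum between 6 and 24.
Enumerating: {2,8,9}, {3,7,9}, {4,6,9}, {4,7,8}, {5,6,8}.

5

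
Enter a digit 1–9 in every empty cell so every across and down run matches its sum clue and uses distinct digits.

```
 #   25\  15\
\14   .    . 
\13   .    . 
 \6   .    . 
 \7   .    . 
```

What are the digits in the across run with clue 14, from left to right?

9 5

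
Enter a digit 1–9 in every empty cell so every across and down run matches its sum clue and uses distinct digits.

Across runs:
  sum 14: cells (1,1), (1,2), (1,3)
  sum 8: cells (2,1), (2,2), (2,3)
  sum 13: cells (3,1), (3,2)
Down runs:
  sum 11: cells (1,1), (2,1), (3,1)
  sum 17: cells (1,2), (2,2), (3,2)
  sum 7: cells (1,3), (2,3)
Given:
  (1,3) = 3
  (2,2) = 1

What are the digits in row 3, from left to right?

6, 7

(2,3) = 7 − 3 = 4 completes the 7 down.
(2,1) = 8 − 5 = 3 completes the 8 across.
Nothing is forced directly, so branch on (1,2), whose candidates are 7 or 9. If (1,2) = 7: then (1,1) would have to be in {4} for the 14 across but in {1,2,6,7} for the 11 down — contradiction. So (1,2) = 9.
(1,1) = 14 − 12 = 2 completes the 14 across.
(3,1) = 11 − 5 = 6 completes the 11 down.
(3,2) = 13 − 6 = 7 completes the 13 across.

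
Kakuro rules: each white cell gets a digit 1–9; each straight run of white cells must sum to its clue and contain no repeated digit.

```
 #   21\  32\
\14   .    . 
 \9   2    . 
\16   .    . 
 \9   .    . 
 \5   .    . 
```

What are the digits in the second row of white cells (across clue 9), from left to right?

2 7

16 in 2 cells must be {7,9}.
R2C2 = 9 − 2 = 7 completes the 9 across.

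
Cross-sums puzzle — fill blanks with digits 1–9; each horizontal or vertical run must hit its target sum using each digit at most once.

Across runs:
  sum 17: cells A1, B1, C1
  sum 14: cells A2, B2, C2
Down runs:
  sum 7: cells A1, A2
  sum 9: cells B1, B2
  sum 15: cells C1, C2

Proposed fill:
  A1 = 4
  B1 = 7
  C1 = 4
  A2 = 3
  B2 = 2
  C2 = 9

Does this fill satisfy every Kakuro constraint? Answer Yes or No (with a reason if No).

No — the down run C1–C2 sums to 13, not 15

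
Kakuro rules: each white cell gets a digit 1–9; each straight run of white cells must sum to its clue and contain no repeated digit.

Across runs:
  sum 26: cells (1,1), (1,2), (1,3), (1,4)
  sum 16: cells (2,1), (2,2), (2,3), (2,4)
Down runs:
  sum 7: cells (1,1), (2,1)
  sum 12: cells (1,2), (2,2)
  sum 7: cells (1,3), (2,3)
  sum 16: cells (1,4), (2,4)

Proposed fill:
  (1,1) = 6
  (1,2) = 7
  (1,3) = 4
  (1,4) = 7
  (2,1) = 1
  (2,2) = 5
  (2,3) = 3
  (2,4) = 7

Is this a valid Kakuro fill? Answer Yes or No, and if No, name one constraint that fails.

No — the down run (1,4)–(2,4) sums to 14, not 16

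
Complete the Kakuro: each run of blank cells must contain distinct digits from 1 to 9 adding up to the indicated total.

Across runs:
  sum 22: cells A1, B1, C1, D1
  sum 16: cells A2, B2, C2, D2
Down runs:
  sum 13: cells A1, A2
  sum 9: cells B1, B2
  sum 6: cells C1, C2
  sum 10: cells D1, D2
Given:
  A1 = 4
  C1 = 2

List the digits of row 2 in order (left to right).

B1 = 7: the only remaining digit allowed by both the 22 across and the 9 down.
D1 = 22 − 13 = 9 completes the 22 across.
A2 = 13 − 4 = 9 completes the 13 down.
B2 = 9 − 7 = 2 completes the 9 down.
C2 = 6 − 2 = 4 completes the 6 down.
D2 = 16 − 15 = 1 completes the 16 across.

9 2 4 1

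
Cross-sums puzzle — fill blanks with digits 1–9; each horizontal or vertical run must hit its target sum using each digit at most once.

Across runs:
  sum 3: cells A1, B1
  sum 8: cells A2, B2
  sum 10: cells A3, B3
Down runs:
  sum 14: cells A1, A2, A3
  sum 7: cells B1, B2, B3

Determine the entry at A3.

3 in 2 cells must be {1,2}; 7 in 3 cells must be {1,2,4}.
Nothing is forced directly, so branch on A1, whose candidates are 1 or 2. If A1 = 2: that forces B1 = 1, B2 = 2, B3 = 4, after which A2 would have to be in {6} for the 8 across but in {3,4,5,7,8,9} for the 14 down — contradiction. So A1 = 1.
B1 = 3 − 1 = 2 completes the 3 across.
Given what's placed, B2 must be 1 to fit the 8 across and 7 down.
B3 = 7 − 3 = 4 completes the 7 down.
A2 = 8 − 1 = 7 completes the 8 across.
A3 = 10 − 4 = 6 completes the 10 across.

6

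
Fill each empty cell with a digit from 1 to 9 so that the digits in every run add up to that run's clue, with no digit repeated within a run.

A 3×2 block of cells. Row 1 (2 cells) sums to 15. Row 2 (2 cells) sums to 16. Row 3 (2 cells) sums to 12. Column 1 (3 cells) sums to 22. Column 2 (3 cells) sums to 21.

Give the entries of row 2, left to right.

16 in 2 cells must be {7,9}.
Nothing is forced directly, so branch on (2,1), whose candidates are 7 or 9. If (2,1) = 7: that forces (2,2) = 9, (3,1) = 9, after which (3,2) would have to be in {3} for the 12 across but in {4,5,7,8} for the 21 down — contradiction. So (2,1) = 9.
(2,2) = 16 − 9 = 7 completes the 16 across.
Nothing is forced directly, so branch on (1,1), whose candidates are 6 or 7 or 8. If (1,1) = 7: that forces (1,2) = 8, after which (3,1) would have to be in {3,4,5,7,8,9} for the 12 across but in {6} for the 22 down — contradiction. If (1,1) = 8: then (1,2) would have to be in {7} for the 15 across but in {5,6,8,9} for the 21 down — contradiction. So (1,1) = 6.
(1,2) = 15 − 6 = 9 completes the 15 across.
(3,1) = 22 − 15 = 7 completes the 22 down.
(3,2) = 12 − 7 = 5 completes the 12 across.

9 7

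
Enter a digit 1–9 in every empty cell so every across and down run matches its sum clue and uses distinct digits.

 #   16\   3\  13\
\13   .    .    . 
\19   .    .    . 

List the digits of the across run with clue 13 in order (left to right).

16 in 2 cells must be {7,9}; 3 in 2 cells must be {1,2}.
The 19 across and the 3 down share only 2, so R2C2 = 2.
R1C2 = 3 − 2 = 1 completes the 3 down.
Given what's placed, R2C1 must be 9 to fit the 19 across and 16 down.
R2C3 = 19 − 11 = 8 completes the 19 across.
R1C1 = 16 − 9 = 7 completes the 16 down.
R1C3 = 13 − 8 = 5 completes the 13 across.

7 1 5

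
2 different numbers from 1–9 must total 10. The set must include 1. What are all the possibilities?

{1,9}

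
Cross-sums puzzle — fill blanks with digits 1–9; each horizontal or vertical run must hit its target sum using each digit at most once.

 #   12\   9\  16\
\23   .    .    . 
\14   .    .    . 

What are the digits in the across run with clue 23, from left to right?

23 in 3 cells must be {6,8,9}; 16 in 2 cells must be {7,9}.
The 23 across and the 16 down share only 9, so R1C3 = 9.
R2C3 = 16 − 9 = 7 completes the 16 down.
Given what's placed, R1C1 must be 8 to fit the 23 across and 12 down.
R1C2 = 23 − 17 = 6 completes the 23 across.
R2C1 = 12 − 8 = 4 completes the 12 down.
R2C2 = 14 − 11 = 3 completes the 14 across.

8, 6, 9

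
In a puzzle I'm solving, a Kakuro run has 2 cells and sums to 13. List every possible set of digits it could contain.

{4,9}; {5,8}; {6,7}

2 distinct digits from 1–9 sum between 3 and 17.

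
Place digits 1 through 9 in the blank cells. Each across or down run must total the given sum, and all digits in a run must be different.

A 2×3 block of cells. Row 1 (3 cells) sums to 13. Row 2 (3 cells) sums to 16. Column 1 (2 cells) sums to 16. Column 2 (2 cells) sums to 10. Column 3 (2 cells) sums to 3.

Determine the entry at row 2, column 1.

9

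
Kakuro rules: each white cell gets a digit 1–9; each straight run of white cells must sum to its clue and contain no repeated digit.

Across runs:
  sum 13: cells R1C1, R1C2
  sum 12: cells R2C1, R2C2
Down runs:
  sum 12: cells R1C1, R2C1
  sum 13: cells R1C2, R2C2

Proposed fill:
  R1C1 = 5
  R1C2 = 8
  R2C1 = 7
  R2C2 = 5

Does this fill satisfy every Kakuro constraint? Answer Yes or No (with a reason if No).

Across: 5+8=13; 7+5=12. Down: 5+7=12; 8+5=13. No digit repeats within any run.

Yes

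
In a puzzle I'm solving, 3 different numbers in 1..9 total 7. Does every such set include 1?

The only way to make 7 from 3 distinct digits is {1,2,4}, which contains 1.

Yes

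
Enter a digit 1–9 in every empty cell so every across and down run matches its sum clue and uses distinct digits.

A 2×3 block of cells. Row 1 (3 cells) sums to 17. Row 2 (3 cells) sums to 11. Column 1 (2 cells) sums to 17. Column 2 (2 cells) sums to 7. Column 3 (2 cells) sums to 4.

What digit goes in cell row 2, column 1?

8

17 in 2 cells must be {8,9}; 4 in 2 cells must be {1,3}.
The 11 across and the 17 down share only 8, so (2,1) = 8.
Given what's placed, (2,3) must be 1 to fit the 11 across and 4 down.
(1,1) = 17 − 8 = 9 completes the 17 down.
(1,3) = 4 − 1 = 3 completes the 4 down.
(2,2) = 11 − 9 = 2 completes the 11 across.
(1,2) = 17 − 12 = 5 completes the 17 across.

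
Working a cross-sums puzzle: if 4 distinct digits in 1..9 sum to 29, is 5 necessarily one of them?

Yes

The only way to make 29 from 4 distinct digits is {5,7,8,9}, which contains 5.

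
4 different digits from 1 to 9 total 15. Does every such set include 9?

Counterexample: {1,2,4,8} sums to 15 without using 9.

No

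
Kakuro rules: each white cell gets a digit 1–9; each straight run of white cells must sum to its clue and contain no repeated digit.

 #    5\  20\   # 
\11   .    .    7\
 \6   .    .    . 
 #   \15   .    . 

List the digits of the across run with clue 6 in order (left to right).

2, 3, 1

6 in 3 cells must be {1,2,3}.
The 6 across and the 20 down share only 3, so R2C2 = 3.
Intersecting the 15 across with the 7 down forces R3C3 = 6.
R2C3 = 7 − 6 = 1 completes the 7 down.
R3C2 = 15 − 6 = 9 completes the 15 across.
R1C2 = 20 − 12 = 8 completes the 20 down.
R2C1 = 6 − 4 = 2 completes the 6 across.
R1C1 = 11 − 8 = 3 completes the 11 across.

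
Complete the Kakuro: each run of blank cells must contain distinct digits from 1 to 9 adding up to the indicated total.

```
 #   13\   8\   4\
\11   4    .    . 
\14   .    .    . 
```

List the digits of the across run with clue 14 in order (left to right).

4 in 2 cells must be {1,3}.
R1C3 = 1: the only remaining digit allowed by both the 11 across and the 4 down.
R2C1 = 13 − 4 = 9 completes the 13 down.
R2C3 = 4 − 1 = 3 completes the 4 down.
R1C2 = 11 − 5 = 6 completes the 11 across.
R2C2 = 14 − 12 = 2 completes the 14 across.

9, 2, 3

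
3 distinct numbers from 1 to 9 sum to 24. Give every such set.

{7,8,9}

3 distinct digits from 1–9 sum between 6 and 24.
Only one set works: {7,8,9}.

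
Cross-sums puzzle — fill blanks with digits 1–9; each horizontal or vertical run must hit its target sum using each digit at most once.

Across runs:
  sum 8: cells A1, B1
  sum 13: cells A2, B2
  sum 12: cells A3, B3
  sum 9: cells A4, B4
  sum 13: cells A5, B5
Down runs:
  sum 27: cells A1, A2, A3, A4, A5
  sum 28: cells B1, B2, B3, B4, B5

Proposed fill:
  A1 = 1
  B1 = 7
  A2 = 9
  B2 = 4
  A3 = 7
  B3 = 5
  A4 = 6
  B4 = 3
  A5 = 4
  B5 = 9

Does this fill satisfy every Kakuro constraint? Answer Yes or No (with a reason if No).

Yes

Across: 1+7=8; 9+4=13; 7+5=12; 6+3=9; 4+9=13. Down: 1+9+7+6+4=27; 7+4+5+3+9=28. No digit repeats within any run.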